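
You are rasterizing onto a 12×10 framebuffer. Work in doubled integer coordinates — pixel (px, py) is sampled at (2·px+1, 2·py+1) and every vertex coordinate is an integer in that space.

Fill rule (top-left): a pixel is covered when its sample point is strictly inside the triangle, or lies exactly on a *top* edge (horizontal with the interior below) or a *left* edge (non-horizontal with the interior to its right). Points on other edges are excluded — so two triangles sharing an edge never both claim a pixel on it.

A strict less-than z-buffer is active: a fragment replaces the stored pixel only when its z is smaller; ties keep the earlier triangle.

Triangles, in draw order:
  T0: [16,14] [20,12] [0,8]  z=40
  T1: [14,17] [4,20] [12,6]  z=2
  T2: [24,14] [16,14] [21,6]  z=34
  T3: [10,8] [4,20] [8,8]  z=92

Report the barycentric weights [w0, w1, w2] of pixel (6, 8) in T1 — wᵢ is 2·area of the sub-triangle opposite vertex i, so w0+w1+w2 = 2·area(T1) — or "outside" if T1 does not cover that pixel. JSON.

T0:
  2·area = 56  (B↔C swapped to make it positive)
  edge (16, 14)→(0, 8): d=(-16,-6) top-left  bias=+0
  edge (0, 8)→(20, 12): d=(20,4) right/bottom  bias=-1
  edge (20, 12)→(16, 14): d=(-4,2) right/bottom  bias=-1
    (1,4)@(3, 9): e=[2,8,46] → #
    (2,4)@(5, 9): e=[14,0,42] → ·  [on edge]
    (1,5)@(3, 11): e=[-30,48,38] → ·
    (4,5)@(9, 11): e=[6,24,26] → #
    (5,5)@(11, 11): e=[18,16,22] → #
    (6,5)@(13, 11): e=[30,8,18] → #
    (7,5)@(15, 11): e=[42,0,14] → ·  [on edge]
    (4,6)@(9, 13): e=[-26,64,18] → ·
    (5,6)@(11, 13): e=[-14,56,14] → ·
    (6,6)@(13, 13): e=[-2,48,10] → ·
    (7,6)@(15, 13): e=[10,40,6] → #
    (8,6)@(17, 13): e=[22,32,2] → #
  covered (6 px):
    · · · · · · · · · · · ·
    · · · · · · · · · · · ·
    · · · · · · · · · · · ·
    · · · · · · · · · · · ·
    · # · · · · · · · · · ·
    · · · · # # # · · · · ·
    · · · · · · · # # · · ·
    · · · · · · · · · · · ·
    · · · · · · · · · · · ·
    · · · · · · · · · · · ·
T1:
  2·area = 116
  edge (14, 17)→(4, 20): d=(-10,3) right/bottom  bias=-1
  edge (4, 20)→(12, 6): d=(8,-14) top-left  bias=+0
  edge (12, 6)→(14, 17): d=(2,11) right/bottom  bias=-1
    (5,4)@(11, 9): e=[89,10,17] → #
    (6,4)@(13, 9): e=[83,38,-5] → ·
    (5,5)@(11, 11): e=[69,26,21] → #
    (6,5)@(13, 11): e=[63,54,-1] → ·
    (4,6)@(9, 13): e=[55,14,47] → #
    (6,6)@(13, 13): e=[43,70,3] → #
    (7,6)@(15, 13): e=[37,98,-19] → ·
    (3,7)@(7, 15): e=[41,2,73] → #
    (7,7)@(15, 15): e=[17,114,-15] → ·
    (3,8)@(7, 17): e=[21,18,77] → #
    (7,8)@(15, 17): e=[-3,130,-11] → ·
    (2,9)@(5, 19): e=[7,6,103] → #
  covered (15 px):
    · · · · · · · · · · · ·
    · · · · · · · · · · · ·
    · · · · · · · · · · · ·
    · · · · · · · · · · · ·
    · · · · · # · · · · · ·
    · · · · · # · · · · · ·
    · · · · # # # · · · · ·
    · · · # # # # · · · · ·
    · · · # # # # · · · · ·
    · · # # · · · · · · · ·
T2:
  2·area = 64
  edge (24, 14)→(16, 14): d=(-8,0) right/bottom  bias=-1
  edge (16, 14)→(21, 6): d=(5,-8) top-left  bias=+0
  edge (21, 6)→(24, 14): d=(3,8) right/bottom  bias=-1
    (10,3)@(21, 7): e=[56,5,3] → #
    (11,3)@(23, 7): e=[56,21,-13] → ·
    (10,4)@(21, 9): e=[40,15,9] → #
    (11,4)@(23, 9): e=[40,31,-7] → ·
    (9,5)@(19, 11): e=[24,9,31] → #
    (11,5)@(23, 11): e=[24,41,-1] → ·
    (8,6)@(17, 13): e=[8,3,53] → #
    (11,6)@(23, 13): e=[8,51,5] → #
    (8,7)@(17, 15): e=[-8,13,59] → ·
    (9,7)@(19, 15): e=[-8,29,43] → ·
    (10,7)@(21, 15): e=[-8,45,27] → ·
    (11,7)@(23, 15): e=[-8,61,11] → ·
  covered (8 px):
    · · · · · · · · · · · ·
    · · · · · · · · · · · ·
    · · · · · · · · · · · ·
    · · · · · · · · · · # ·
    · · · · · · · · · · # ·
    · · · · · · · · · # # ·
    · · · · · · · · # # # #
    · · · · · · · · · · · ·
    · · · · · · · · · · · ·
    · · · · · · · · · · · ·
T3:
  2·area = 24
  edge (10, 8)→(4, 20): d=(-6,12) right/bottom  bias=-1
  edge (4, 20)→(8, 8): d=(4,-12) top-left  bias=+0
  edge (8, 8)→(10, 8): d=(2,0) top-left  bias=+0
    (4,2)@(9, 5): e=[30,0,-6] → ·  [on edge]
    (4,4)@(9, 9): e=[6,16,2] → #
    (5,4)@(11, 9): e=[-18,40,2] → ·
    (3,5)@(7, 11): e=[18,0,6] → #  [on edge]
    (4,5)@(9, 11): e=[-6,24,6] → ·
    (3,6)@(7, 13): e=[6,8,10] → #
    (4,6)@(9, 13): e=[-18,32,10] → ·
    (3,7)@(7, 15): e=[-6,16,14] → ·
    (2,8)@(5, 17): e=[6,0,18] → #  [on edge]
    (3,8)@(7, 17): e=[-18,24,18] → ·
    (2,9)@(5, 19): e=[-6,8,22] → ·
  covered (4 px):
    · · · · · · · · · · · ·
    · · · · · · · · · · · ·
    · · · · · · · · · · · ·
    · · · · · · · · · · · ·
    · · · · # · · · · · · ·
    · · · # · · · · · · · ·
    · · · # · · · · · · · ·
    · · · · · · · · · · · ·
    · · # · · · · · · · · ·
    · · · · · · · · · · · ·

Final: [102,11,3]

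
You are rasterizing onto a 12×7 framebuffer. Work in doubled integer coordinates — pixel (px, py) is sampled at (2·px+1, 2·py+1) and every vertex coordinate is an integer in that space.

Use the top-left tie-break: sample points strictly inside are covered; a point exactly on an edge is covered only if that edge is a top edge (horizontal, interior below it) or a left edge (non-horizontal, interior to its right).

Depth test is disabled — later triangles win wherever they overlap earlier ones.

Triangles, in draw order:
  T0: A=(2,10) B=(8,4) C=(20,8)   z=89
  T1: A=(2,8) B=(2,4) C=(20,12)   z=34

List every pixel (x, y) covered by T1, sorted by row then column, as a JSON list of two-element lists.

T0:
  2·area = 96
  edge (2, 10)→(8, 4): d=(6,-6) top-left  bias=+0
  edge (8, 4)→(20, 8): d=(12,4) right/bottom  bias=-1
  edge (20, 8)→(2, 10): d=(-18,2) right/bottom  bias=-1
    (5,0)@(11, 1): e=[0,-48,144] → .  [on edge]
    (2,1)@(5, 3): e=[-24,0,120] → .  [on edge]
    (4,1)@(9, 3): e=[0,-16,112] → .  [on edge]
    (3,2)@(7, 5): e=[0,16,80] → X  [on edge]
    (4,2)@(9, 5): e=[12,8,76] → X
    (5,2)@(11, 5): e=[24,0,72] → .  [on edge]
    (2,3)@(5, 7): e=[0,48,48] → X  [on edge]
    (5,3)@(11, 7): e=[36,24,36] → X
    (6,3)@(13, 7): e=[48,16,32] → X
    (7,3)@(15, 7): e=[60,8,28] → X
    (8,3)@(17, 7): e=[72,0,24] → .  [on edge]
    (1,4)@(3, 9): e=[0,80,16] → X  [on edge]
    (5,4)@(11, 9): e=[48,48,0] → .  [on edge]
    (11,4)@(23, 9): e=[120,0,-24] → .  [on edge]
    (0,5)@(1, 11): e=[0,112,-16] → .  [on edge]
  covered (12 px):
    . . . . . . . . . . . .
    . . . . . . . . . . . .
    . . . X X . . . . . . .
    . . X X X X X X . . . .
    . X X X X . . . . . . .
    . . . . . . . . . . . .
    . . . . . . . . . . . .
T1:
  2·area = 72
  edge (2, 8)→(2, 4): d=(0,-4) top-left  bias=+0
  edge (2, 4)→(20, 12): d=(18,8) right/bottom  bias=-1
  edge (20, 12)→(2, 8): d=(-18,-4) top-left  bias=+0
    (1,2)@(3, 5): e=[4,10,58] → X
    (2,2)@(5, 5): e=[12,-6,66] → .
    (1,3)@(3, 7): e=[4,46,22] → X
    (2,3)@(5, 7): e=[12,30,30] → X
    (3,3)@(7, 7): e=[20,14,38] → X
    (4,3)@(9, 7): e=[28,-2,46] → .
    (1,4)@(3, 9): e=[4,82,-14] → .
    (2,4)@(5, 9): e=[12,66,-6] → .
    (3,4)@(7, 9): e=[20,50,2] → X
    (4,4)@(9, 9): e=[28,34,10] → X
    (5,4)@(11, 9): e=[36,18,18] → X
    (6,4)@(13, 9): e=[44,2,26] → X
  covered (9 px):
    . . . . . . . . . . . .
    . . . . . . . . . . . .
    . X . . . . . . . . . .
    . X X X . . . . . . . .
    . . . X X X X . . . . .
    . . . . . . . . X . . .
    . . . . . . . . . . . .

Final: [[1,2],[1,3],[2,3],[3,3],[3,4],[4,4],[5,4],[6,4],[8,5]]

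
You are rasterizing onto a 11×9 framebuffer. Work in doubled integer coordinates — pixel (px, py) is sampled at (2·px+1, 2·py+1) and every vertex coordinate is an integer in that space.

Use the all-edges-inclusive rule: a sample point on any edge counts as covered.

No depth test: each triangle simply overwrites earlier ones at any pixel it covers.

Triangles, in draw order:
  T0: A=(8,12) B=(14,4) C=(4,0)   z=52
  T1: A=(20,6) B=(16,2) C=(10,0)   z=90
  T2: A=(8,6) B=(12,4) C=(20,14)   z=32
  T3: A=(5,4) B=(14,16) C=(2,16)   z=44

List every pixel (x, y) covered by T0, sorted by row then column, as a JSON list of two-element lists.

T0:
  2·area = 104  (B↔C swapped to make it positive)
  edge (8, 12)→(4, 0): d=(-4,-12) inclusive
  edge (4, 0)→(14, 4): d=(10,4) inclusive
  edge (14, 4)→(8, 12): d=(-6,8) inclusive
    (2,0)@(5, 1): e=[8,6,90] → █
    (3,0)@(7, 1): e=[32,-2,74] → ·
    (2,1)@(5, 3): e=[0,26,78] → █  [on edge]
    (3,1)@(7, 3): e=[24,18,62] → █
    (4,1)@(9, 3): e=[48,10,46] → █
    (5,1)@(11, 3): e=[72,2,30] → █
    (6,1)@(13, 3): e=[96,-6,14] → ·
    (2,2)@(5, 5): e=[-8,46,66] → ·
    (3,2)@(7, 5): e=[16,38,50] → █
    (6,2)@(13, 5): e=[88,14,2] → █
    (7,2)@(15, 5): e=[112,6,-14] → ·
    (3,3)@(7, 7): e=[8,58,38] → █
    (3,4)@(7, 9): e=[0,78,26] → █  [on edge]
    (4,7)@(9, 15): e=[0,130,-26] → ·  [on edge]
  covered (14 px):
    · · █ · · · · · · · ·
    · · █ █ █ █ · · · · ·
    · · · █ █ █ █ · · · ·
    · · · █ █ █ · · · · ·
    · · · █ █ · · · · · ·
    · · · · · · · · · · ·
    · · · · · · · · · · ·
    · · · · · · · · · · ·
    · · · · · · · · · · ·
T1:
  2·area = 16  (B↔C swapped to make it positive)
  edge (20, 6)→(10, 0): d=(-10,-6) inclusive
  edge (10, 0)→(16, 2): d=(6,2) inclusive
  edge (16, 2)→(20, 6): d=(4,4) inclusive
    (6,0)@(13, 1): e=[8,0,8] → █  [on edge]
    (7,0)@(15, 1): e=[20,-4,0] → ·  [on edge]
    (6,1)@(13, 3): e=[-12,12,16] → ·
    (7,1)@(15, 3): e=[0,8,8] → █  [on edge]
    (8,1)@(17, 3): e=[12,4,0] → █  [on edge]
    (9,1)@(19, 3): e=[24,0,-8] → ·  [on edge]
    (7,2)@(15, 5): e=[-20,20,16] → ·
    (8,2)@(17, 5): e=[-8,16,8] → ·
    (9,2)@(19, 5): e=[4,12,0] → █  [on edge]
    (10,2)@(21, 5): e=[16,8,-8] → ·
    (9,3)@(19, 7): e=[-16,24,8] → ·
    (10,3)@(21, 7): e=[-4,20,0] → ·  [on edge]
  covered (4 px):
    · · · · · · █ · · · ·
    · · · · · · · █ █ · ·
    · · · · · · · · · █ ·
    · · · · · · · · · · ·
    · · · · · · · · · · ·
    · · · · · · · · · · ·
    · · · · · · · · · · ·
    · · · · · · · · · · ·
    · · · · · · · · · · ·
T2:
  2·area = 56
  edge (8, 6)→(12, 4): d=(4,-2) inclusive
  edge (12, 4)→(20, 14): d=(8,10) inclusive
  edge (20, 14)→(8, 6): d=(-12,-8) inclusive
    (5,2)@(11, 5): e=[2,18,36] → █
    (6,2)@(13, 5): e=[6,-2,52] → ·
    (5,3)@(11, 7): e=[10,34,12] → █
    (6,3)@(13, 7): e=[14,14,28] → █
    (7,3)@(15, 7): e=[18,-6,44] → ·
    (5,4)@(11, 9): e=[18,50,-12] → ·
    (6,4)@(13, 9): e=[22,30,4] → █
    (7,4)@(15, 9): e=[26,10,20] → █
    (8,4)@(17, 9): e=[30,-10,36] → ·
    (6,5)@(13, 11): e=[30,46,-20] → ·
    (7,5)@(15, 11): e=[34,26,-4] → ·
    (8,5)@(17, 11): e=[38,6,12] → █
  covered (7 px):
    · · · · · · · · · · ·
    · · · · · · · · · · ·
    · · · · · █ · · · · ·
    · · · · · █ █ · · · ·
    · · · · · · █ █ · · ·
    · · · · · · · · █ · ·
    · · · · · · · · · █ ·
    · · · · · · · · · · ·
    · · · · · · · · · · ·
T3:
  2·area = 144
  edge (5, 4)→(14, 16): d=(9,12) inclusive
  edge (14, 16)→(2, 16): d=(-12,0) inclusive
  edge (2, 16)→(5, 4): d=(3,-12) inclusive
    (2,2)@(5, 5): e=[9,132,3] → █
    (3,2)@(7, 5): e=[-15,132,27] → ·
    (2,3)@(5, 7): e=[27,108,9] → █
    (3,3)@(7, 7): e=[3,108,33] → █
    (4,3)@(9, 7): e=[-21,108,57] → ·
    (2,4)@(5, 9): e=[45,84,15] → █
    (4,4)@(9, 9): e=[-3,84,63] → ·
    (2,5)@(5, 11): e=[63,60,21] → █
    (4,5)@(9, 11): e=[15,60,69] → █
    (5,5)@(11, 11): e=[-9,60,93] → ·
    (1,6)@(3, 13): e=[105,36,3] → █
    (5,6)@(11, 13): e=[9,36,99] → █
  covered (19 px):
    · · · · · · · · · · ·
    · · · · · · · · · · ·
    · · █ · · · · · · · ·
    · · █ █ · · · · · · ·
    · · █ █ · · · · · · ·
    · · █ █ █ · · · · · ·
    · █ █ █ █ █ · · · · ·
    · █ █ █ █ █ █ · · · ·
    · · · · · · · · · · ·

Result: [[2,0],[2,1],[3,1],[4,1],[5,1],[3,2],[4,2],[5,2],[6,2],[3,3],[4,3],[5,3],[3,4],[4,4]]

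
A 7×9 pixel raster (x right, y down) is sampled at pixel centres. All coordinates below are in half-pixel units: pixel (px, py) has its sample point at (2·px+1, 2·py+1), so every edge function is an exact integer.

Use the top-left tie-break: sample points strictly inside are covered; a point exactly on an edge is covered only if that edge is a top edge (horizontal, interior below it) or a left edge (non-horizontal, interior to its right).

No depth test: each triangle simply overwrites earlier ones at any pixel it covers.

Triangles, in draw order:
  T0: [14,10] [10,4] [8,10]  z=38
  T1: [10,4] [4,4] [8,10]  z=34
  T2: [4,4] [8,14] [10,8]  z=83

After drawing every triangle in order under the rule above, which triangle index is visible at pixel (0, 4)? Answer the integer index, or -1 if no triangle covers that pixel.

T0:
  2·area = 36  (B↔C swapped to make it positive)
  edge (14, 10)→(8, 10): d=(-6,0) right/bottom  bias=-1
  edge (8, 10)→(10, 4): d=(2,-6) top-left  bias=+0
  edge (10, 4)→(14, 10): d=(4,6) right/bottom  bias=-1
    (5,0)@(11, 1): e=[54,0,-18] → ·  [on edge]
    (4,3)@(9, 7): e=[18,0,18] → █  [on edge]
    (5,3)@(11, 7): e=[18,12,6] → █
    (6,3)@(13, 7): e=[18,24,-6] → ·
    (4,4)@(9, 9): e=[6,4,26] → █
    (6,4)@(13, 9): e=[6,28,2] → █
    (4,5)@(9, 11): e=[-6,8,34] → ·
    (5,5)@(11, 11): e=[-6,20,22] → ·
    (6,5)@(13, 11): e=[-6,32,10] → ·
    (3,6)@(7, 13): e=[-18,0,54] → ·  [on edge]
  covered (5 px):
    · · · · · · ·
    · · · · · · ·
    · · · · · · ·
    · · · · █ █ ·
    · · · · █ █ █
    · · · · · · ·
    · · · · · · ·
    · · · · · · ·
    · · · · · · ·
T1:
  2·area = 36  (B↔C swapped to make it positive)
  edge (10, 4)→(8, 10): d=(-2,6) right/bottom  bias=-1
  edge (8, 10)→(4, 4): d=(-4,-6) top-left  bias=+0
  edge (4, 4)→(10, 4): d=(6,0) top-left  bias=+0
    (5,0)@(11, 1): e=[0,54,-18] → ·  [on edge]
    (2,2)@(5, 5): e=[28,2,6] → █
    (3,2)@(7, 5): e=[16,14,6] → █
    (4,2)@(9, 5): e=[4,26,6] → █
    (5,2)@(11, 5): e=[-8,38,6] → ·
    (2,3)@(5, 7): e=[24,-6,18] → ·
    (3,3)@(7, 7): e=[12,6,18] → █
    (4,3)@(9, 7): e=[0,18,18] → ·  [on edge]
    (3,4)@(7, 9): e=[8,-2,30] → ·
    (3,6)@(7, 13): e=[0,-18,54] → ·  [on edge]
  covered (4 px):
    · · · · · · ·
    · · · · · · ·
    · · █ █ █ · ·
    · · · █ · · ·
    · · · · · · ·
    · · · · · · ·
    · · · · · · ·
    · · · · · · ·
    · · · · · · ·
T2:
  2·area = 44  (B↔C swapped to make it positive)
  edge (4, 4)→(10, 8): d=(6,4) right/bottom  bias=-1
  edge (10, 8)→(8, 14): d=(-2,6) right/bottom  bias=-1
  edge (8, 14)→(4, 4): d=(-4,-10) top-left  bias=+0
    (2,2)@(5, 5): e=[2,36,6] → █
    (3,2)@(7, 5): e=[-6,24,26] → ·
    (5,2)@(11, 5): e=[-22,0,66] → ·  [on edge]
    (2,3)@(5, 7): e=[14,32,-2] → ·
    (3,3)@(7, 7): e=[6,20,18] → █
    (4,3)@(9, 7): e=[-2,8,38] → ·
    (3,4)@(7, 9): e=[18,16,10] → █
    (4,4)@(9, 9): e=[10,4,30] → █
    (5,4)@(11, 9): e=[2,-8,50] → ·
    (3,5)@(7, 11): e=[30,12,2] → █
    (4,5)@(9, 11): e=[22,0,22] → ·  [on edge]
    (3,6)@(7, 13): e=[42,8,-6] → ·
    (3,8)@(7, 17): e=[66,0,-22] → ·  [on edge]
  covered (5 px):
    · · · · · · ·
    · · · · · · ·
    · · █ · · · ·
    · · · █ · · ·
    · · · █ █ · ·
    · · · █ · · ·
    · · · · · · ·
    · · · · · · ·
    · · · · · · ·

Z-buffer (winner per pixel, '.' = empty):
  . . . . . . .
  . . . . . . .
  . . 2 1 1 . .
  . . . 2 0 0 .
  . . . 2 2 0 0
  . . . 2 . . .
  . . . . . . .
  . . . . . . .
  . . . . . . .

Final: -1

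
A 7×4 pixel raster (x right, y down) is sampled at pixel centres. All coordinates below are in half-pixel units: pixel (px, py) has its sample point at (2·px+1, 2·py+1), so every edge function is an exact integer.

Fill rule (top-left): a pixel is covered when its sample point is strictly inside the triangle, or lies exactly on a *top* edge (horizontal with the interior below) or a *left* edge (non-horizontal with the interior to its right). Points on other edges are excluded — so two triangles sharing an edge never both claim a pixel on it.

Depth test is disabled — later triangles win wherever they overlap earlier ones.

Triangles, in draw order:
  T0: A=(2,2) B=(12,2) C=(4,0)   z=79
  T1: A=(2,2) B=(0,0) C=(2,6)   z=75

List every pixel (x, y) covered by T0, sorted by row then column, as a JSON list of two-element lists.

T0:
  2·area = 20  (B↔C swapped to make it positive)
  edge (2, 2)→(4, 0): d=(2,-2) top-left  bias=+0
  edge (4, 0)→(12, 2): d=(8,2) right/bottom  bias=-1
  edge (12, 2)→(2, 2): d=(-10,0) right/bottom  bias=-1
    (1,0)@(3, 1): e=[0,10,10] → X  [on edge]
    (2,0)@(5, 1): e=[4,6,10] → X
    (3,0)@(7, 1): e=[8,2,10] → X
    (4,0)@(9, 1): e=[12,-2,10] → .
    (0,1)@(1, 3): e=[0,30,-10] → .  [on edge]
    (1,1)@(3, 3): e=[4,26,-10] → .
    (2,1)@(5, 3): e=[8,22,-10] → .
    (3,1)@(7, 3): e=[12,18,-10] → .
  covered (3 px):
    . X X X . . .
    . . . . . . .
    . . . . . . .
    . . . . . . .
T1:
  2·area = 8  (B↔C swapped to make it positive)
  edge (2, 2)→(2, 6): d=(0,4) right/bottom  bias=-1
  edge (2, 6)→(0, 0): d=(-2,-6) top-left  bias=+0
  edge (0, 0)→(2, 2): d=(2,2) right/bottom  bias=-1
    (0,0)@(1, 1): e=[4,4,0] → .  [on edge]
    (0,1)@(1, 3): e=[4,0,4] → X  [on edge]
    (1,1)@(3, 3): e=[-4,12,0] → .  [on edge]
    (0,2)@(1, 5): e=[4,-4,8] → .
    (2,2)@(5, 5): e=[-12,20,0] → .  [on edge]
    (3,3)@(7, 7): e=[-20,28,0] → .  [on edge]
  covered (1 px):
    . . . . . . .
    X . . . . . .
    . . . . . . .
    . . . . . . .

Final: [[1,0],[2,0],[3,0]]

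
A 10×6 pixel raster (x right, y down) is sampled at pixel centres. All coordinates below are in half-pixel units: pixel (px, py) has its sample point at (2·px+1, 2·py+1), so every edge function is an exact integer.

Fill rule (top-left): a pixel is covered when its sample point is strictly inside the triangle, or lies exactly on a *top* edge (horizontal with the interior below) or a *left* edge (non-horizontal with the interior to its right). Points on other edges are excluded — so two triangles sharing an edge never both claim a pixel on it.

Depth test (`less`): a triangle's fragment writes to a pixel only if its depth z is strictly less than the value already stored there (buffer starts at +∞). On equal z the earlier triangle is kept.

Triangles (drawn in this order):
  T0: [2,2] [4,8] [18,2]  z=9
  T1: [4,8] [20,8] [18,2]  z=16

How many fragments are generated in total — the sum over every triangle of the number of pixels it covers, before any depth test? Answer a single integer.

T0:
  2·area = 96  (B↔C swapped to make it positive)
  edge (2, 2)→(18, 2): d=(16,0) top-left  bias=+0
  edge (18, 2)→(4, 8): d=(-14,6) right/bottom  bias=-1
  edge (4, 8)→(2, 2): d=(-2,-6) top-left  bias=+0
    (1,1)@(3, 3): e=[16,76,4] → █
    (2,1)@(5, 3): e=[16,64,16] → █
    (3,1)@(7, 3): e=[16,52,28] → █
    (4,1)@(9, 3): e=[16,40,40] → █
    (5,1)@(11, 3): e=[16,28,52] → █
    (6,1)@(13, 3): e=[16,16,64] → █
    (7,1)@(15, 3): e=[16,4,76] → █
    (8,1)@(17, 3): e=[16,-8,88] → ·
    (1,2)@(3, 5): e=[48,48,0] → █  [on edge]
    (5,2)@(11, 5): e=[48,0,48] → ·  [on edge]
    (6,2)@(13, 5): e=[48,-12,60] → ·
    (7,2)@(15, 5): e=[48,-24,72] → ·
    (2,5)@(5, 11): e=[144,-48,0] → ·  [on edge]
  covered (12 px):
    · · · · · · · · · ·
    · █ █ █ █ █ █ █ · ·
    · █ █ █ █ · · · · ·
    · · █ · · · · · · ·
    · · · · · · · · · ·
    · · · · · · · · · ·
T1:
  2·area = 96  (B↔C swapped to make it positive)
  edge (4, 8)→(18, 2): d=(14,-6) top-left  bias=+0
  edge (18, 2)→(20, 8): d=(2,6) right/bottom  bias=-1
  edge (20, 8)→(4, 8): d=(-16,0) right/bottom  bias=-1
    (8,1)@(17, 3): e=[8,8,80] → █
    (9,1)@(19, 3): e=[20,-4,80] → ·
    (5,2)@(11, 5): e=[0,48,48] → █  [on edge]
    (6,2)@(13, 5): e=[12,36,48] → █
    (7,2)@(15, 5): e=[24,24,48] → █
    (9,2)@(19, 5): e=[48,0,48] → ·  [on edge]
    (3,3)@(7, 7): e=[4,76,16] → █
    (4,3)@(9, 7): e=[16,64,16] → █
    (9,3)@(19, 7): e=[76,4,16] → █
    (3,4)@(7, 9): e=[32,80,-16] → ·
    (4,4)@(9, 9): e=[44,68,-16] → ·
    (5,4)@(11, 9): e=[56,56,-16] → ·
  covered (12 px):
    · · · · · · · · · ·
    · · · · · · · · █ ·
    · · · · · █ █ █ █ ·
    · · · █ █ █ █ █ █ █
    · · · · · · · · · ·
    · · · · · · · · · ·

Result: 24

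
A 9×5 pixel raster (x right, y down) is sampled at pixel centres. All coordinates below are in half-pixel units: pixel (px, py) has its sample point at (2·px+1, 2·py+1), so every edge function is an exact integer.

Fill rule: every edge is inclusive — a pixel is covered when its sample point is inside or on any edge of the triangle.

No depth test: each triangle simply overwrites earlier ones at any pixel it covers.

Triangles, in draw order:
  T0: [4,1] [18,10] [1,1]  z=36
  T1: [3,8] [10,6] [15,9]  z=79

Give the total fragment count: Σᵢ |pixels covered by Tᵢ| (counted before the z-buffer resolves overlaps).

T0:
  2·area = 27
  edge (4, 1)→(18, 10): d=(14,9) inclusive
  edge (18, 10)→(1, 1): d=(-17,-9) inclusive
  edge (1, 1)→(4, 1): d=(3,0) inclusive
    (0,0)@(1, 1): e=[27,0,0] → █  [on edge]
    (1,0)@(3, 1): e=[9,18,0] → █  [on edge]
    (2,0)@(5, 1): e=[-9,36,0] → ·  [on edge]
    (3,0)@(7, 1): e=[-27,54,0] → ·  [on edge]
    (4,0)@(9, 1): e=[-45,72,0] → ·  [on edge]
    (5,0)@(11, 1): e=[-63,90,0] → ·  [on edge]
    (6,0)@(13, 1): e=[-81,108,0] → ·  [on edge]
    (7,0)@(15, 1): e=[-99,126,0] → ·  [on edge]
    (8,0)@(17, 1): e=[-117,144,0] → ·  [on edge]
    (0,1)@(1, 3): e=[55,-34,6] → ·
    (1,1)@(3, 3): e=[37,-16,6] → ·
    (2,1)@(5, 3): e=[19,2,6] → █
  covered (6 px):
    █ █ · · · · · · ·
    · · █ █ · · · · ·
    · · · · █ · · · ·
    · · · · · · █ · ·
    · · · · · · · · ·
T1:
  2·area = 31
  edge (3, 8)→(10, 6): d=(7,-2) inclusive
  edge (10, 6)→(15, 9): d=(5,3) inclusive
  edge (15, 9)→(3, 8): d=(-12,-1) inclusive
    (2,1)@(5, 3): e=[-31,0,62] → ·  [on edge]
    (3,3)@(7, 7): e=[1,14,16] → █
    (4,3)@(9, 7): e=[5,8,18] → █
    (5,3)@(11, 7): e=[9,2,20] → █
    (6,3)@(13, 7): e=[13,-4,22] → ·
    (3,4)@(7, 9): e=[15,24,-8] → ·
    (4,4)@(9, 9): e=[19,18,-6] → ·
    (5,4)@(11, 9): e=[23,12,-4] → ·
    (7,4)@(15, 9): e=[31,0,0] → █  [on edge]
    (8,4)@(17, 9): e=[35,-6,2] → ·
  covered (4 px):
    · · · · · · · · ·
    · · · · · · · · ·
    · · · · · · · · ·
    · · · █ █ █ · · ·
    · · · · · · · █ ·

Result: 10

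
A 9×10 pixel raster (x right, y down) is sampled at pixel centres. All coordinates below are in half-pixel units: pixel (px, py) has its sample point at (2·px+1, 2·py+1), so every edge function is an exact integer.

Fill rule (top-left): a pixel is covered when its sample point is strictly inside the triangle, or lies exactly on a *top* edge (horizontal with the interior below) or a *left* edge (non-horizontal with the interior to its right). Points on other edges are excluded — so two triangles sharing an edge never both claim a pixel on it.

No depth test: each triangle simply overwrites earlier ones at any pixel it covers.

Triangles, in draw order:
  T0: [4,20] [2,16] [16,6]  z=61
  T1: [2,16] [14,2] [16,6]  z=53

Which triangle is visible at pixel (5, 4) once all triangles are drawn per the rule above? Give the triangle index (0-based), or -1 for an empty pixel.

T0:
  2·area = 76
  edge (4, 20)→(2, 16): d=(-2,-4) top-left  bias=+0
  edge (2, 16)→(16, 6): d=(14,-10) top-left  bias=+0
  edge (16, 6)→(4, 20): d=(-12,14) right/bottom  bias=-1
    (7,3)@(15, 7): e=[70,4,2] → X
    (8,3)@(17, 7): e=[78,24,-26] → .
    (6,4)@(13, 9): e=[58,12,6] → X
    (7,4)@(15, 9): e=[66,32,-22] → .
    (4,5)@(9, 11): e=[38,0,38] → X  [on edge]
    (5,5)@(11, 11): e=[46,20,10] → X
    (6,5)@(13, 11): e=[54,40,-18] → .
    (3,6)@(7, 13): e=[26,8,42] → X
    (5,6)@(11, 13): e=[42,48,-14] → .
    (2,7)@(5, 15): e=[14,16,46] → X
    (4,7)@(9, 15): e=[30,56,-10] → .
    (1,8)@(3, 17): e=[2,24,50] → X
  covered (10 px):
    . . . . . . . . .
    . . . . . . . . .
    . . . . . . . . .
    . . . . . . . X .
    . . . . . . X . .
    . . . . X X . . .
    . . . X X . . . .
    . . X X . . . . .
    . X X . . . . . .
    . . . . . . . . .
T1:
  2·area = 76
  edge (2, 16)→(14, 2): d=(12,-14) top-left  bias=+0
  edge (14, 2)→(16, 6): d=(2,4) right/bottom  bias=-1
  edge (16, 6)→(2, 16): d=(-14,10) right/bottom  bias=-1
    (6,2)@(13, 5): e=[22,10,44] → X
    (7,2)@(15, 5): e=[50,2,24] → X
    (8,2)@(17, 5): e=[78,-6,4] → .
    (5,3)@(11, 7): e=[18,22,36] → X
    (7,3)@(15, 7): e=[74,6,-4] → .
    (4,4)@(9, 9): e=[14,34,28] → X
    (6,4)@(13, 9): e=[70,18,-12] → .
    (3,5)@(7, 11): e=[10,46,20] → X
    (4,5)@(9, 11): e=[38,38,0] → .  [on edge]
    (5,5)@(11, 11): e=[66,30,-20] → .
    (2,6)@(5, 13): e=[6,58,12] → X
    (3,6)@(7, 13): e=[34,50,-8] → .
  covered (9 px):
    . . . . . . . . .
    . . . . . . . . .
    . . . . . . X X .
    . . . . . X X . .
    . . . . X X . . .
    . . . X . . . . .
    . . X . . . . . .
    . X . . . . . . .
    . . . . . . . . .
    . . . . . . . . .

Z-buffer (winner per pixel, '.' = empty):
  . . . . . . . . .
  . . . . . . . . .
  . . . . . . 1 1 .
  . . . . . 1 1 0 .
  . . . . 1 1 0 . .
  . . . 1 0 0 . . .
  . . 1 0 0 . . . .
  . 1 0 0 . . . . .
  . 0 0 . . . . . .
  . . . . . . . . .

Result: 1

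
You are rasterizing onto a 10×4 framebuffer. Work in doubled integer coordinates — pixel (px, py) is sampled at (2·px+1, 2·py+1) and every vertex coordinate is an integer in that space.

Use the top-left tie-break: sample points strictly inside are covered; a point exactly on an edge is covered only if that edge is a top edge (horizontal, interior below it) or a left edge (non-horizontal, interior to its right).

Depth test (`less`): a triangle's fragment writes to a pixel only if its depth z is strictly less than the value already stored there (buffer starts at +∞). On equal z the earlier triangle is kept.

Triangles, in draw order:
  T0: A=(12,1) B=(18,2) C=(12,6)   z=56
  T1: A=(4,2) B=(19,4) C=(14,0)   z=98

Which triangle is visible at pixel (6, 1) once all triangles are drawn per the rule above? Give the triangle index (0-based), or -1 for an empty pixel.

T0:
  2·area = 30
  edge (12, 1)→(18, 2): d=(6,1) right/bottom  bias=-1
  edge (18, 2)→(12, 6): d=(-6,4) right/bottom  bias=-1
  edge (12, 6)→(12, 1): d=(0,-5) top-left  bias=+0
    (6,1)@(13, 3): e=[11,14,5] → █
    (7,1)@(15, 3): e=[9,6,15] → █
    (8,1)@(17, 3): e=[7,-2,25] → ·
    (6,2)@(13, 5): e=[23,2,5] → █
    (7,2)@(15, 5): e=[21,-6,15] → ·
    (6,3)@(13, 7): e=[35,-10,5] → ·
  covered (3 px):
    · · · · · · · · · ·
    · · · · · · █ █ · ·
    · · · · · · █ · · ·
    · · · · · · · · · ·
T1:
  2·area = 50  (B↔C swapped to make it positive)
  edge (4, 2)→(14, 0): d=(10,-2) top-left  bias=+0
  edge (14, 0)→(19, 4): d=(5,4) right/bottom  bias=-1
  edge (19, 4)→(4, 2): d=(-15,-2) top-left  bias=+0
    (4,0)@(9, 1): e=[0,25,25] → █  [on edge]
    (5,0)@(11, 1): e=[4,17,29] → █
    (6,0)@(13, 1): e=[8,9,33] → █
    (7,0)@(15, 1): e=[12,1,37] → █
    (8,0)@(17, 1): e=[16,-7,41] → ·
    (4,1)@(9, 3): e=[20,35,-5] → ·
    (5,1)@(11, 3): e=[24,27,-1] → ·
    (6,1)@(13, 3): e=[28,19,3] → █
    (8,1)@(17, 3): e=[36,3,11] → █
    (9,1)@(19, 3): e=[40,-5,15] → ·
    (6,2)@(13, 5): e=[48,29,-27] → ·
    (7,2)@(15, 5): e=[52,21,-23] → ·
  covered (7 px):
    · · · · █ █ █ █ · ·
    · · · · · · █ █ █ ·
    · · · · · · · · · ·
    · · · · · · · · · ·

Z-buffer (winner per pixel, '.' = empty):
  . . . . 1 1 1 1 . .
  . . . . . . 0 0 1 .
  . . . . . . 0 . . .
  . . . . . . . . . .

Final: 0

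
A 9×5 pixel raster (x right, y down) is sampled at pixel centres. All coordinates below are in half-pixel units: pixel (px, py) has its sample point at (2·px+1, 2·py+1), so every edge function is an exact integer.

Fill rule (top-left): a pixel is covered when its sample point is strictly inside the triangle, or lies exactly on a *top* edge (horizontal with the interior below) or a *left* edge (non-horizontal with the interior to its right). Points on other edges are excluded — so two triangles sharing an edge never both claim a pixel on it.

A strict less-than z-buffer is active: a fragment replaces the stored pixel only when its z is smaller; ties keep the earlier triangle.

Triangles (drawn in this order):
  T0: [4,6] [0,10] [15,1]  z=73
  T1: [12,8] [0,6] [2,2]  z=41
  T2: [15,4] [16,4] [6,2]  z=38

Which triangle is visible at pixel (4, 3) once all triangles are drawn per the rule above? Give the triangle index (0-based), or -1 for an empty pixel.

T0:
  2·area = 24  (B↔C swapped to make it positive)
  edge (4, 6)→(15, 1): d=(11,-5) top-left  bias=+0
  edge (15, 1)→(0, 10): d=(-15,9) right/bottom  bias=-1
  edge (0, 10)→(4, 6): d=(4,-4) top-left  bias=+0
    (4,0)@(9, 1): e=[-30,54,0] → .  [on edge]
    (7,0)@(15, 1): e=[0,0,24] → .  [on edge]
    (3,1)@(7, 3): e=[-18,42,0] → .  [on edge]
    (5,1)@(11, 3): e=[2,6,16] → X
    (6,1)@(13, 3): e=[12,-12,24] → .
    (2,2)@(5, 5): e=[-6,30,0] → .  [on edge]
    (3,2)@(7, 5): e=[4,12,8] → X
    (4,2)@(9, 5): e=[14,-6,16] → .
    (5,2)@(11, 5): e=[24,-24,24] → .
    (1,3)@(3, 7): e=[6,18,0] → X  [on edge]
    (2,3)@(5, 7): e=[16,0,8] → .  [on edge]
    (3,3)@(7, 7): e=[26,-18,16] → .
    (0,4)@(1, 9): e=[18,6,0] → X  [on edge]
  covered (4 px):
    . . . . . . . . .
    . . . . . X . . .
    . . . X . . . . .
    . X . . . . . . .
    X . . . . . . . .
T1:
  2·area = 52
  edge (12, 8)→(0, 6): d=(-12,-2) top-left  bias=+0
  edge (0, 6)→(2, 2): d=(2,-4) top-left  bias=+0
  edge (2, 2)→(12, 8): d=(10,6) right/bottom  bias=-1
    (1,1)@(3, 3): e=[42,6,4] → X
    (2,1)@(5, 3): e=[46,14,-8] → .
    (0,2)@(1, 5): e=[14,2,36] → X
    (2,2)@(5, 5): e=[22,18,12] → X
    (3,2)@(7, 5): e=[26,26,0] → .  [on edge]
    (0,3)@(1, 7): e=[-10,6,56] → .
    (1,3)@(3, 7): e=[-6,14,44] → .
    (2,3)@(5, 7): e=[-2,22,32] → .
    (3,3)@(7, 7): e=[2,30,20] → X
    (4,3)@(9, 7): e=[6,38,8] → X
    (5,3)@(11, 7): e=[10,46,-4] → .
    (3,4)@(7, 9): e=[-22,34,40] → .
  covered (6 px):
    . . . . . . . . .
    . X . . . . . . .
    X X X . . . . . .
    . . . X X . . . .
    . . . . . . . . .
T2:
  2·area = 2  (B↔C swapped to make it positive)
  edge (15, 4)→(6, 2): d=(-9,-2) top-left  bias=+0
  edge (6, 2)→(16, 4): d=(10,2) right/bottom  bias=-1
  edge (16, 4)→(15, 4): d=(-1,0) right/bottom  bias=-1
    (0,0)@(1, 1): e=[-1,0,3] → .  [on edge]
    (5,1)@(11, 3): e=[1,0,1] → .  [on edge]
  covered (0 px):
    . . . . . . . . .
    . . . . . . . . .
    . . . . . . . . .
    . . . . . . . . .
    . . . . . . . . .

Z-buffer (winner per pixel, '.' = empty):
  . . . . . . . . .
  . 1 . . . 0 . . .
  1 1 1 0 . . . . .
  . 0 . 1 1 . . . .
  0 . . . . . . . .

Final: 1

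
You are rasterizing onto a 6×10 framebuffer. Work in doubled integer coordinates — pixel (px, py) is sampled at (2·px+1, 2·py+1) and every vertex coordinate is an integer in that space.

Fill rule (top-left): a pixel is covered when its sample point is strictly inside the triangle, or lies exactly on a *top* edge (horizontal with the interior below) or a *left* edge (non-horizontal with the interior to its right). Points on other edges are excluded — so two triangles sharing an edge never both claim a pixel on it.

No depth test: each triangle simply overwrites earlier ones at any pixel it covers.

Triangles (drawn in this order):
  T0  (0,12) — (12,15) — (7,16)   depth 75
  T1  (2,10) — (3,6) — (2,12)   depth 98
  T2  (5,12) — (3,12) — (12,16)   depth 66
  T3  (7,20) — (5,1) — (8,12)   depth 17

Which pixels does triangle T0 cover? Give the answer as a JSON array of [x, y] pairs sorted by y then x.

T0:
  2·area = 27
  edge (0, 12)→(12, 15): d=(12,3) right/bottom  bias=-1
  edge (12, 15)→(7, 16): d=(-5,1) right/bottom  bias=-1
  edge (7, 16)→(0, 12): d=(-7,-4) top-left  bias=+0
    (1,6)@(3, 13): e=[3,19,5] → X
    (2,6)@(5, 13): e=[-3,17,13] → .
    (1,7)@(3, 15): e=[27,9,-9] → .
    (3,7)@(7, 15): e=[15,5,7] → X
    (4,7)@(9, 15): e=[9,3,15] → X
    (5,7)@(11, 15): e=[3,1,23] → X
    (3,8)@(7, 17): e=[39,-5,-7] → .
    (4,8)@(9, 17): e=[33,-7,1] → .
    (5,8)@(11, 17): e=[27,-9,9] → .
  covered (4 px):
    . . . . . .
    . . . . . .
    . . . . . .
    . . . . . .
    . . . . . .
    . . . . . .
    . X . . . .
    . . . X X X
    . . . . . .
    . . . . . .
T1:
  2·area = 2
  edge (2, 10)→(3, 6): d=(1,-4) top-left  bias=+0
  edge (3, 6)→(2, 12): d=(-1,6) right/bottom  bias=-1
  edge (2, 12)→(2, 10): d=(0,-2) top-left  bias=+0
  covered (0 px):
    . . . . . .
    . . . . . .
    . . . . . .
    . . . . . .
    . . . . . .
    . . . . . .
    . . . . . .
    . . . . . .
    . . . . . .
    . . . . . .
T2:
  2·area = 8  (B↔C swapped to make it positive)
  edge (5, 12)→(12, 16): d=(7,4) right/bottom  bias=-1
  edge (12, 16)→(3, 12): d=(-9,-4) top-left  bias=+0
  edge (3, 12)→(5, 12): d=(2,0) top-left  bias=+0
  covered (0 px):
    . . . . . .
    . . . . . .
    . . . . . .
    . . . . . .
    . . . . . .
    . . . . . .
    . . . . . .
    . . . . . .
    . . . . . .
    . . . . . .
T3:
  2·area = 35
  edge (7, 20)→(5, 1): d=(-2,-19) top-left  bias=+0
  edge (5, 1)→(8, 12): d=(3,11) right/bottom  bias=-1
  edge (8, 12)→(7, 20): d=(-1,8) right/bottom  bias=-1
    (2,0)@(5, 1): e=[0,0,35] → .  [on edge]
    (3,4)@(7, 9): e=[22,2,11] → X
    (4,4)@(9, 9): e=[60,-20,-5] → .
    (3,5)@(7, 11): e=[18,8,9] → X
    (4,5)@(9, 11): e=[56,-14,-7] → .
    (3,6)@(7, 13): e=[14,14,7] → X
    (4,6)@(9, 13): e=[52,-8,-9] → .
    (3,7)@(7, 15): e=[10,20,5] → X
    (4,7)@(9, 15): e=[48,-2,-11] → .
    (3,8)@(7, 17): e=[6,26,3] → X
    (4,8)@(9, 17): e=[44,4,-13] → .
    (3,9)@(7, 19): e=[2,32,1] → X
  covered (6 px):
    . . . . . .
    . . . . . .
    . . . . . .
    . . . . . .
    . . . X . .
    . . . X . .
    . . . X . .
    . . . X . .
    . . . X . .
    . . . X . .

Answer: [[1,6],[3,7],[4,7],[5,7]]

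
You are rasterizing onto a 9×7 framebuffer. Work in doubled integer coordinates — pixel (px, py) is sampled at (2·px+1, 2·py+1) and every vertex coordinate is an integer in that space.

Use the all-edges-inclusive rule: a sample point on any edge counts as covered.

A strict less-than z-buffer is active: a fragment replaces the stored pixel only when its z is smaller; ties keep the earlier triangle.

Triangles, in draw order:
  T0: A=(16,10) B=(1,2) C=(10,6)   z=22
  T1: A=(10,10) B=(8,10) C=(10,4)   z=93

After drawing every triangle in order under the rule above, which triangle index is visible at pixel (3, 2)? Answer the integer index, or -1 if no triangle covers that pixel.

T0:
  2·area = 12
  edge (16, 10)→(1, 2): d=(-15,-8) inclusive
  edge (1, 2)→(10, 6): d=(9,4) inclusive
  edge (10, 6)→(16, 10): d=(6,4) inclusive
    (1,1)@(3, 3): e=[1,1,10] → #
    (2,1)@(5, 3): e=[17,-7,2] → ·
    (1,2)@(3, 5): e=[-29,19,22] → ·
    (3,2)@(7, 5): e=[3,3,6] → #
    (4,2)@(9, 5): e=[19,-5,-2] → ·
    (3,3)@(7, 7): e=[-27,21,18] → ·
    (5,3)@(11, 7): e=[5,5,2] → #
    (6,3)@(13, 7): e=[21,-3,-6] → ·
    (5,4)@(11, 9): e=[-25,23,14] → ·
  covered (3 px):
    · · · · · · · · ·
    · # · · · · · · ·
    · · · # · · · · ·
    · · · · · # · · ·
    · · · · · · · · ·
    · · · · · · · · ·
    · · · · · · · · ·
T1:
  2·area = 12
  edge (10, 10)→(8, 10): d=(-2,0) inclusive
  edge (8, 10)→(10, 4): d=(2,-6) inclusive
  edge (10, 4)→(10, 10): d=(0,6) inclusive
    (5,0)@(11, 1): e=[18,0,-6] → ·  [on edge]
    (4,3)@(9, 7): e=[6,0,6] → #  [on edge]
    (5,3)@(11, 7): e=[6,12,-6] → ·
    (4,4)@(9, 9): e=[2,4,6] → #
    (5,4)@(11, 9): e=[2,16,-6] → ·
    (4,5)@(9, 11): e=[-2,8,6] → ·
    (3,6)@(7, 13): e=[-6,0,18] → ·  [on edge]
  covered (2 px):
    · · · · · · · · ·
    · · · · · · · · ·
    · · · · · · · · ·
    · · · · # · · · ·
    · · · · # · · · ·
    · · · · · · · · ·
    · · · · · · · · ·

Z-buffer (winner per pixel, '.' = empty):
  . . . . . . . . .
  . 0 . . . . . . .
  . . . 0 . . . . .
  . . . . 1 0 . . .
  . . . . 1 . . . .
  . . . . . . . . .
  . . . . . . . . .

Answer: 0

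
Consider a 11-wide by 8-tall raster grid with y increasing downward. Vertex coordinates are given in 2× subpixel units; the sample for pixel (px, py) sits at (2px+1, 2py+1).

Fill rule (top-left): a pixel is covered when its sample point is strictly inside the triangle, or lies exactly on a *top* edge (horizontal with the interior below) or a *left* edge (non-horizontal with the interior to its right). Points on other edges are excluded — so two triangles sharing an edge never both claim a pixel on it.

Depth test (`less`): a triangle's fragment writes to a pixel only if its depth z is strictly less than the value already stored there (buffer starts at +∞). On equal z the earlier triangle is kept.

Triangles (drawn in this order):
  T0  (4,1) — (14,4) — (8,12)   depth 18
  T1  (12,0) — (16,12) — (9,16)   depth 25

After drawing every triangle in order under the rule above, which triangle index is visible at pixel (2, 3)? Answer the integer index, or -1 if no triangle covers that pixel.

T0:
  2·area = 98
  edge (4, 1)→(14, 4): d=(10,3) right/bottom  bias=-1
  edge (14, 4)→(8, 12): d=(-6,8) right/bottom  bias=-1
  edge (8, 12)→(4, 1): d=(-4,-11) top-left  bias=+0
    (2,1)@(5, 3): e=[17,78,3] → █
    (3,1)@(7, 3): e=[11,62,25] → █
    (4,1)@(9, 3): e=[5,46,47] → █
    (5,1)@(11, 3): e=[-1,30,69] → ·
    (2,2)@(5, 5): e=[37,66,-5] → ·
    (3,2)@(7, 5): e=[31,50,17] → █
    (5,2)@(11, 5): e=[19,18,61] → █
    (6,2)@(13, 5): e=[13,2,83] → █
    (7,2)@(15, 5): e=[7,-14,105] → ·
    (3,3)@(7, 7): e=[51,38,9] → █
    (6,3)@(13, 7): e=[33,-10,75] → ·
    (3,4)@(7, 9): e=[71,26,1] → █
  covered (12 px):
    · · · · · · · · · · ·
    · · █ █ █ · · · · · ·
    · · · █ █ █ █ · · · ·
    · · · █ █ █ · · · · ·
    · · · █ █ · · · · · ·
    · · · · · · · · · · ·
    · · · · · · · · · · ·
    · · · · · · · · · · ·
T1:
  2·area = 100
  edge (12, 0)→(16, 12): d=(4,12) right/bottom  bias=-1
  edge (16, 12)→(9, 16): d=(-7,4) right/bottom  bias=-1
  edge (9, 16)→(12, 0): d=(3,-16) top-left  bias=+0
    (6,1)@(13, 3): e=[0,75,25] → ·  [on edge]
    (6,2)@(13, 5): e=[8,61,31] → █
    (7,2)@(15, 5): e=[-16,53,63] → ·
    (5,3)@(11, 7): e=[40,55,5] → █
    (7,3)@(15, 7): e=[-8,39,69] → ·
    (5,4)@(11, 9): e=[48,41,11] → █
    (7,4)@(15, 9): e=[0,25,75] → ·  [on edge]
    (5,5)@(11, 11): e=[56,27,17] → █
    (7,5)@(15, 11): e=[8,11,81] → █
    (8,5)@(17, 11): e=[-16,3,113] → ·
    (5,6)@(11, 13): e=[64,13,23] → █
    (7,6)@(15, 13): e=[16,-3,87] → ·
    (8,7)@(17, 15): e=[0,-25,125] → ·  [on edge]
  covered (10 px):
    · · · · · · · · · · ·
    · · · · · · · · · · ·
    · · · · · · █ · · · ·
    · · · · · █ █ · · · ·
    · · · · · █ █ · · · ·
    · · · · · █ █ █ · · ·
    · · · · · █ █ · · · ·
    · · · · · · · · · · ·

Z-buffer (winner per pixel, '.' = empty):
  . . . . . . . . . . .
  . . 0 0 0 . . . . . .
  . . . 0 0 0 0 . . . .
  . . . 0 0 0 1 . . . .
  . . . 0 0 1 1 . . . .
  . . . . . 1 1 1 . . .
  . . . . . 1 1 . . . .
  . . . . . . . . . . .

Answer: -1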